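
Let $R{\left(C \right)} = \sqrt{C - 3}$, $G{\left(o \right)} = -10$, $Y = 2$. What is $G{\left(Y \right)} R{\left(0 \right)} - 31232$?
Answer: $-31232 - 10 i \sqrt{3} \approx -31232.0 - 17.32 i$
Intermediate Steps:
$R{\left(C \right)} = \sqrt{-3 + C}$
$G{\left(Y \right)} R{\left(0 \right)} - 31232 = - 10 \sqrt{-3 + 0} - 31232 = - 10 \sqrt{-3} - 31232 = - 10 i \sqrt{3} - 31232 = -31232 - 10 i \sqrt{3}$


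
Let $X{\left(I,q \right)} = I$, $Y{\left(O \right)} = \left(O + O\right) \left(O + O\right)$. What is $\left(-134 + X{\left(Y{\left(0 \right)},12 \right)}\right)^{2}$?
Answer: $17956$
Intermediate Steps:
$Y{\left(O \right)} = 4 O^{2}$ ($Y{\left(O \right)} = 2 O 2 O = 4 O^{2}$)
$\left(-134 + X{\left(Y{\left(0 \right)},12 \right)}\right)^{2} = \left(-134 + 4 \cdot 0^{2}\right)^{2} = \left(-134 + 4 \cdot 0\right)^{2} = \left(-134 + 0\right)^{2} = \left(-134\right)^{2} = 17956$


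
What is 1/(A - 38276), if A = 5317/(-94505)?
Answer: -94505/3617278697 ≈ -2.6126e-5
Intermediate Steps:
A = -5317/94505 (A = 5317*(-1/94505) = -5317/94505 ≈ -0.056262)
1/(A - 38276) = 1/(-5317/94505 - 38276) = 1/(-3617278697/94505) = -94505/3617278697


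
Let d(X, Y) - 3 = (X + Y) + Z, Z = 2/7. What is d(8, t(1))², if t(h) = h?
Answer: 7396/49 ≈ 150.94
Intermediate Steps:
Z = 2/7 (Z = 2*(⅐) = 2/7 ≈ 0.28571)
d(X, Y) = 23/7 + X + Y (d(X, Y) = 3 + ((X + Y) + 2/7) = 3 + (2/7 + X + Y) = 23/7 + X + Y)
d(8, t(1))² = (23/7 + 8 + 1)² = (86/7)² = 7396/49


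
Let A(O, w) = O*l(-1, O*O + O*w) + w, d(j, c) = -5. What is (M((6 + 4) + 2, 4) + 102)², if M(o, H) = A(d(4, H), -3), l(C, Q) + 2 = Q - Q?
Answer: 11881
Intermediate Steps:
l(C, Q) = -2 (l(C, Q) = -2 + (Q - Q) = -2 + 0 = -2)
A(O, w) = w - 2*O (A(O, w) = O*(-2) + w = -2*O + w = w - 2*O)
M(o, H) = 7 (M(o, H) = -3 - 2*(-5) = -3 + 10 = 7)
(M((6 + 4) + 2, 4) + 102)² = (7 + 102)² = 109² = 11881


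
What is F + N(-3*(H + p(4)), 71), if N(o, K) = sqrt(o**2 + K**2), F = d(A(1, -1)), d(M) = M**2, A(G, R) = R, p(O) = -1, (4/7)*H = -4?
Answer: 1 + sqrt(5617) ≈ 75.947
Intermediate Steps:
H = -7 (H = (7/4)*(-4) = -7)
F = 1 (F = (-1)**2 = 1)
N(o, K) = sqrt(K**2 + o**2)
F + N(-3*(H + p(4)), 71) = 1 + sqrt(71**2 + (-3*(-7 - 1))**2) = 1 + sqrt(5041 + (-3*(-8))**2) = 1 + sqrt(5041 + 24**2) = 1 + sqrt(5041 + 576) = 1 + sqrt(5617)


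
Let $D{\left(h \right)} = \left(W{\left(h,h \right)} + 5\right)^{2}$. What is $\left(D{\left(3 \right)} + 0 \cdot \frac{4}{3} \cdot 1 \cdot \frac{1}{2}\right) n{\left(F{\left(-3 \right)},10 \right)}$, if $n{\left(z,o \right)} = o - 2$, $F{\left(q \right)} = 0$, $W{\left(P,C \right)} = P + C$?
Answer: $968$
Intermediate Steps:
$W{\left(P,C \right)} = C + P$
$n{\left(z,o \right)} = -2 + o$
$D{\left(h \right)} = \left(5 + 2 h\right)^{2}$ ($D{\left(h \right)} = \left(\left(h + h\right) + 5\right)^{2} = \left(2 h + 5\right)^{2} = \left(5 + 2 h\right)^{2}$)
$\left(D{\left(3 \right)} + 0 \cdot \frac{4}{3} \cdot 1 \cdot \frac{1}{2}\right) n{\left(F{\left(-3 \right)},10 \right)} = \left(\left(5 + 2 \cdot 3\right)^{2} + 0 \cdot \frac{4}{3} \cdot 1 \cdot \frac{1}{2}\right) \left(-2 + 10\right) = \left(\left(5 + 6\right)^{2} + 0 \cdot 4 \cdot \frac{1}{3} \cdot 1 \cdot \frac{1}{2}\right) 8 = \left(11^{2} + 0 \cdot \frac{4}{3} \cdot \frac{1}{2}\right) 8 = \left(121 + 0 \cdot \frac{1}{2}\right) 8 = \left(121 + 0\right) 8 = 121 \cdot 8 = 968$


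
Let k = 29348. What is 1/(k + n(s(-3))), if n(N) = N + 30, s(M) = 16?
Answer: 1/29394 ≈ 3.4021e-5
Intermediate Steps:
n(N) = 30 + N
1/(k + n(s(-3))) = 1/(29348 + (30 + 16)) = 1/(29348 + 46) = 1/29394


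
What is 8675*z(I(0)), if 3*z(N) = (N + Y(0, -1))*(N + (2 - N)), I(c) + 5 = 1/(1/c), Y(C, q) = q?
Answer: -34700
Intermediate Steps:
I(c) = -5 + c (I(c) = -5 + 1/(1/c) = -5 + c)
z(N) = -⅔ + 2*N/3 (z(N) = ((N - 1)*(N + (2 - N)))/3 = ((-1 + N)*2)/3 = (-2 + 2*N)/3 = -⅔ + 2*N/3)
8675*z(I(0)) = 8675*(-⅔ + 2*(-5 + 0)/3) = 8675*(-⅔ + (⅔)*(-5)) = 8675*(-⅔ - 10/3) = 8675*(-4) = -34700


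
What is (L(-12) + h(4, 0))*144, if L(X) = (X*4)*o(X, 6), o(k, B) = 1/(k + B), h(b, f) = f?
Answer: 1152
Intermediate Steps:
o(k, B) = 1/(B + k)
L(X) = 4*X/(6 + X) (L(X) = (X*4)/(6 + X) = (4*X)/(6 + X) = 4*X/(6 + X))
(L(-12) + h(4, 0))*144 = (4*(-12)/(6 - 12) + 0)*144 = (4*(-12)/(-6) + 0)*144 = (4*(-12)*(-⅙) + 0)*144 = (8 + 0)*144 = 8*144 = 1152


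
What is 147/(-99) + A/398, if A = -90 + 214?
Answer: -7705/6567 ≈ -1.1733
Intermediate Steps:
A = 124
147/(-99) + A/398 = 147/(-99) + 124/398 = 147*(-1/99) + 124*(1/398) = -49/33 + 62/199 = -7705/6567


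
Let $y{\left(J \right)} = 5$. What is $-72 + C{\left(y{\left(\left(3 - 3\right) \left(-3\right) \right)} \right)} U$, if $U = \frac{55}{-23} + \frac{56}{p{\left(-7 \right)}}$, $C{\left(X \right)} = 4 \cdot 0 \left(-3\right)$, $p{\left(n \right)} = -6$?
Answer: $-72$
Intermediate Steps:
$C{\left(X \right)} = 0$ ($C{\left(X \right)} = 0 \left(-3\right) = 0$)
$U = - \frac{809}{69}$ ($U = \frac{55}{-23} + \frac{56}{-6} = 55 \left(- \frac{1}{23}\right) + 56 \left(- \frac{1}{6}\right) = - \frac{55}{23} - \frac{28}{3} = - \frac{809}{69} \approx -11.725$)
$-72 + C{\left(y{\left(\left(3 - 3\right) \left(-3\right) \right)} \right)} U = -72 + 0 \left(- \frac{809}{69}\right) = -72 + 0 = -72$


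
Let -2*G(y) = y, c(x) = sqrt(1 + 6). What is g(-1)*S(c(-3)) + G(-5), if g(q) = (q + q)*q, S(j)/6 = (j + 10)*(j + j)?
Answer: 341/2 + 240*sqrt(7) ≈ 805.48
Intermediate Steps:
c(x) = sqrt(7)
S(j) = 12*j*(10 + j) (S(j) = 6*((j + 10)*(j + j)) = 6*((10 + j)*(2*j)) = 6*(2*j*(10 + j)) = 12*j*(10 + j))
G(y) = -y/2
g(q) = 2*q**2 (g(q) = (2*q)*q = 2*q**2)
g(-1)*S(c(-3)) + G(-5) = (2*(-1)**2)*(12*sqrt(7)*(10 + sqrt(7))) - 1/2*(-5) = (2*1)*(12*sqrt(7)*(10 + sqrt(7))) + 5/2 = 2*(12*sqrt(7)*(10 + sqrt(7))) + 5/2 = 24*sqrt(7)*(10 + sqrt(7)) + 5/2 = 5/2 + 24*sqrt(7)*(10 + sqrt(7))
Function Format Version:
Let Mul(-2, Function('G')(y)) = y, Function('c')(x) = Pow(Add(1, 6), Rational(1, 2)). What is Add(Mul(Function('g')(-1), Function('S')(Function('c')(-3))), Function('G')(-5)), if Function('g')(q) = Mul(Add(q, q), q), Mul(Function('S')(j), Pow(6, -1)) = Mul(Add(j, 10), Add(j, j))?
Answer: Add(Rational(341, 2), Mul(240, Pow(7, Rational(1, 2)))) ≈ 805.48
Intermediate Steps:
Function('c')(x) = Pow(7, Rational(1, 2))
Function('S')(j) = Mul(12, j, Add(10, j)) (Function('S')(j) = Mul(6, Mul(Add(j, 10), Add(j, j))) = Mul(6, Mul(Add(10, j), Mul(2, j))) = Mul(6, Mul(2, j, Add(10, j))) = Mul(12, j, Add(10, j)))
Function('G')(y) = Mul(Rational(-1, 2), y)
Function('g')(q) = Mul(2, Pow(q, 2)) (Function('g')(q) = Mul(Mul(2, q), q) = Mul(2, Pow(q, 2)))
Add(Mul(Function('g')(-1), Function('S')(Function('c')(-3))), Function('G')(-5)) = Add(Mul(Mul(2, Pow(-1, 2)), Mul(12, Pow(7, Rational(1, 2)), Add(10, Pow(7, Rational(1, 2))))), Mul(Rational(-1, 2), -5)) = Add(Mul(Mul(2, 1), Mul(12, Pow(7, Rational(1, 2)), Add(10, Pow(7, Rational(1, 2))))), Rational(5, 2)) = Add(Mul(2, Mul(12, Pow(7, Rational(1, 2)), Add(10, Pow(7, Rational(1, 2))))), Rational(5, 2)) = Add(Mul(24, Pow(7, Rational(1, 2)), Add(10, Pow(7, Rational(1, 2)))), Rational(5, 2)) = Add(Rational(5, 2), Mul(24, Pow(7, Rational(1, 2)), Add(10, Pow(7, Rational(1, 2)))))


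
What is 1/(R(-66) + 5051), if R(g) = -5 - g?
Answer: 1/5112 ≈ 0.00019562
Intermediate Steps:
1/(R(-66) + 5051) = 1/((-5 - 1*(-66)) + 5051) = 1/((-5 + 66) + 5051) = 1/(61 + 5051) = 1/5112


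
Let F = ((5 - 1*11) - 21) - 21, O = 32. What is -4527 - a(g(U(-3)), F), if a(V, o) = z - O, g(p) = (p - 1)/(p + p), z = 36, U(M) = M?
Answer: -4531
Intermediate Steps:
F = -48 (F = ((5 - 11) - 21) - 21 = (-6 - 21) - 21 = -27 - 21 = -48)
g(p) = (-1 + p)/(2*p) (g(p) = (-1 + p)/((2*p)) = (-1 + p)*(1/(2*p)) = (-1 + p)/(2*p))
a(V, o) = 4 (a(V, o) = 36 - 1*32 = 36 - 32 = 4)
-4527 - a(g(U(-3)), F) = -4527 - 1*4 = -4527 - 4 = -4531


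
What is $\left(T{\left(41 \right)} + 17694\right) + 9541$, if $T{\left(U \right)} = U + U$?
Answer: $27317$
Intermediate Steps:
$T{\left(U \right)} = 2 U$
$\left(T{\left(41 \right)} + 17694\right) + 9541 = \left(2 \cdot 41 + 17694\right) + 9541 = \left(82 + 17694\right) + 9541 = 17776 + 9541 = 27317$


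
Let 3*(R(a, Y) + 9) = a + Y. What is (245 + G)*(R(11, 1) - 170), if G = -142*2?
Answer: 6825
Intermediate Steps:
R(a, Y) = -9 + Y/3 + a/3 (R(a, Y) = -9 + (a + Y)/3 = -9 + (Y + a)/3 = -9 + (Y/3 + a/3) = -9 + Y/3 + a/3)
G = -284
(245 + G)*(R(11, 1) - 170) = (245 - 284)*((-9 + (⅓)*1 + (⅓)*11) - 170) = -39*((-9 + ⅓ + 11/3) - 170) = -39*(-5 - 170) = -39*(-175) = 6825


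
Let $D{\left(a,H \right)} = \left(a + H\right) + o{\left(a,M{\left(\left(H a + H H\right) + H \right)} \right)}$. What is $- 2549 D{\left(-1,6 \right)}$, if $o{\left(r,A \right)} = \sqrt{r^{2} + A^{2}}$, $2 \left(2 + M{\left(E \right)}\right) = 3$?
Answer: $-12745 - \frac{2549 \sqrt{5}}{2} \approx -15595.0$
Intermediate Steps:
$M{\left(E \right)} = - \frac{1}{2}$ ($M{\left(E \right)} = -2 + \frac{1}{2} \cdot 3 = -2 + \frac{3}{2} = - \frac{1}{2}$)
$o{\left(r,A \right)} = \sqrt{A^{2} + r^{2}}$
$D{\left(a,H \right)} = H + a + \sqrt{\frac{1}{4} + a^{2}}$ ($D{\left(a,H \right)} = \left(a + H\right) + \sqrt{\left(- \frac{1}{2}\right)^{2} + a^{2}} = \left(H + a\right) + \sqrt{\frac{1}{4} + a^{2}} = H + a + \sqrt{\frac{1}{4} + a^{2}}$)
$- 2549 D{\left(-1,6 \right)} = - 2549 \left(6 - 1 + \frac{\sqrt{1 + 4 \left(-1\right)^{2}}}{2}\right) = - 2549 \left(6 - 1 + \frac{\sqrt{1 + 4 \cdot 1}}{2}\right) = - 2549 \left(6 - 1 + \frac{\sqrt{1 + 4}}{2}\right) = - 2549 \left(6 - 1 + \frac{\sqrt{5}}{2}\right) = - 2549 \left(5 + \frac{\sqrt{5}}{2}\right) = -12745 - \frac{2549 \sqrt{5}}{2}$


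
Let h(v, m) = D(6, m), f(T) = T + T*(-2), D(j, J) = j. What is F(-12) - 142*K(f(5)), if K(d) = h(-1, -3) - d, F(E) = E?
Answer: -1574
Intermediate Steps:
f(T) = -T (f(T) = T - 2*T = -T)
h(v, m) = 6
K(d) = 6 - d
F(-12) - 142*K(f(5)) = -12 - 142*(6 - (-1)*5) = -12 - 142*(6 - 1*(-5)) = -12 - 142*(6 + 5) = -12 - 142*11 = -12 - 1562 = -1574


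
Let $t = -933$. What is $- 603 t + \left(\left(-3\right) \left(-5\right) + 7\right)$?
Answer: $562621$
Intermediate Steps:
$- 603 t + \left(\left(-3\right) \left(-5\right) + 7\right) = \left(-603\right) \left(-933\right) + \left(\left(-3\right) \left(-5\right) + 7\right) = 562599 + \left(15 + 7\right) = 562599 + 22 = 562621$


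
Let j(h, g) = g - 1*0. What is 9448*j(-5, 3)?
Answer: 28344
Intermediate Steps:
j(h, g) = g (j(h, g) = g + 0 = g)
9448*j(-5, 3) = 9448*3 = 28344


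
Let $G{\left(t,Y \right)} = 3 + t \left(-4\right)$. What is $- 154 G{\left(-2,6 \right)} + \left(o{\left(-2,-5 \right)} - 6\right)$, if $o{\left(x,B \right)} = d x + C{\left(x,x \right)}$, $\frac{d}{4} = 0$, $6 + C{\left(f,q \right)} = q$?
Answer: $-1708$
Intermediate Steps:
$C{\left(f,q \right)} = -6 + q$
$d = 0$ ($d = 4 \cdot 0 = 0$)
$o{\left(x,B \right)} = -6 + x$ ($o{\left(x,B \right)} = 0 x + \left(-6 + x\right) = 0 + \left(-6 + x\right) = -6 + x$)
$G{\left(t,Y \right)} = 3 - 4 t$
$- 154 G{\left(-2,6 \right)} + \left(o{\left(-2,-5 \right)} - 6\right) = - 154 \left(3 - -8\right) - 14 = - 154 \left(3 + 8\right) - 14 = \left(-154\right) 11 - 14 = -1694 - 14 = -1708$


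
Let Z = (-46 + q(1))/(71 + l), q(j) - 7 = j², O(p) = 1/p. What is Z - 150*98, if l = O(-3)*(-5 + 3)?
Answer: -3160614/215 ≈ -14701.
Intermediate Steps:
O(p) = 1/p
l = ⅔ (l = (-5 + 3)/(-3) = -⅓*(-2) = ⅔ ≈ 0.66667)
q(j) = 7 + j²
Z = -114/215 (Z = (-46 + (7 + 1²))/(71 + ⅔) = (-46 + (7 + 1))/(215/3) = (-46 + 8)*(3/215) = -38*3/215 = -114/215 ≈ -0.53023)
Z - 150*98 = -114/215 - 150*98 = -114/215 - 14700 = -3160614/215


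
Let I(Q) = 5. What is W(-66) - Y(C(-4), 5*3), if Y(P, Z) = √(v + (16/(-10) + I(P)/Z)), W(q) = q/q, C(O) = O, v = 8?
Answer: 1 - √1515/15 ≈ -1.5949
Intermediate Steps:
W(q) = 1
Y(P, Z) = √(32/5 + 5/Z) (Y(P, Z) = √(8 + (16/(-10) + 5/Z)) = √(8 + (16*(-⅒) + 5/Z)) = √(8 + (-8/5 + 5/Z)) = √(32/5 + 5/Z))
W(-66) - Y(C(-4), 5*3) = 1 - √(160 + 125/((5*3)))/5 = 1 - √(160 + 125/15)/5 = 1 - √(160 + 125*(1/15))/5 = 1 - √(160 + 25/3)/5 = 1 - √(505/3)/5 = 1 - √1515/3/5 = 1 - √1515/15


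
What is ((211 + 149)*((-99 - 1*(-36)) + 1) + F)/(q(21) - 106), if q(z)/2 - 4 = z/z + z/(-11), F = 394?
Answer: 120593/549 ≈ 219.66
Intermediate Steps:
q(z) = 10 - 2*z/11 (q(z) = 8 + 2*(z/z + z/(-11)) = 8 + 2*(1 + z*(-1/11)) = 8 + 2*(1 - z/11) = 8 + (2 - 2*z/11) = 10 - 2*z/11)
((211 + 149)*((-99 - 1*(-36)) + 1) + F)/(q(21) - 106) = ((211 + 149)*((-99 - 1*(-36)) + 1) + 394)/((10 - 2/11*21) - 106) = (360*((-99 + 36) + 1) + 394)/((10 - 42/11) - 106) = (360*(-63 + 1) + 394)/(68/11 - 106) = (360*(-62) + 394)/(-1098/11) = (-22320 + 394)*(-11/1098) = -21926*(-11/1098) = 120593/549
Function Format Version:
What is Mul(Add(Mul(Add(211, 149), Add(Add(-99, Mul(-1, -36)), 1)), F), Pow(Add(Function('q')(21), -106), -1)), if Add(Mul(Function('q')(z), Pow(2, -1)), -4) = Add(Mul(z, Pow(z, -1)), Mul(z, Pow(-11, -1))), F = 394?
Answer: Rational(120593, 549) ≈ 219.66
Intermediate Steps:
Function('q')(z) = Add(10, Mul(Rational(-2, 11), z)) (Function('q')(z) = Add(8, Mul(2, Add(Mul(z, Pow(z, -1)), Mul(z, Pow(-11, -1))))) = Add(8, Mul(2, Add(1, Mul(z, Rational(-1, 11))))) = Add(8, Mul(2, Add(1, Mul(Rational(-1, 11), z)))) = Add(8, Add(2, Mul(Rational(-2, 11), z))) = Add(10, Mul(Rational(-2, 11), z)))
Mul(Add(Mul(Add(211, 149), Add(Add(-99, Mul(-1, -36)), 1)), F), Pow(Add(Function('q')(21), -106), -1)) = Mul(Add(Mul(Add(211, 149), Add(Add(-99, Mul(-1, -36)), 1)), 394), Pow(Add(Add(10, Mul(Rational(-2, 11), 21)), -106), -1)) = Mul(Add(Mul(360, Add(Add(-99, 36), 1)), 394), Pow(Add(Add(10, Rational(-42, 11)), -106), -1)) = Mul(Add(Mul(360, Add(-63, 1)), 394), Pow(Add(Rational(68, 11), -106), -1)) = Mul(Add(Mul(360, -62), 394), Pow(Rational(-1098, 11), -1)) = Mul(Add(-22320, 394), Rational(-11, 1098)) = Mul(-21926, Rational(-11, 1098)) = Rational(120593, 549)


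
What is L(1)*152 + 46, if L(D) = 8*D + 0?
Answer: 1262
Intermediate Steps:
L(D) = 8*D
L(1)*152 + 46 = (8*1)*152 + 46 = 8*152 + 46 = 1216 + 46 = 1262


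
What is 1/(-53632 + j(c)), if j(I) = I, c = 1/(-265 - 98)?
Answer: -363/19468417 ≈ -1.8646e-5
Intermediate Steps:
c = -1/363 (c = 1/(-363) = -1/363 ≈ -0.0027548)
1/(-53632 + j(c)) = 1/(-53632 - 1/363) = 1/(-19468417/363) = -363/19468417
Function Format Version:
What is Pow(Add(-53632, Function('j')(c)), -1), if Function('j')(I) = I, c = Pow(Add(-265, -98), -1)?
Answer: Rational(-363, 19468417) ≈ -1.8646e-5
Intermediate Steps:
c = Rational(-1, 363) (c = Pow(-363, -1) = Rational(-1, 363) ≈ -0.0027548)
Pow(Add(-53632, Function('j')(c)), -1) = Pow(Add(-53632, Rational(-1, 363)), -1) = Pow(Rational(-19468417, 363), -1) = Rational(-363, 19468417)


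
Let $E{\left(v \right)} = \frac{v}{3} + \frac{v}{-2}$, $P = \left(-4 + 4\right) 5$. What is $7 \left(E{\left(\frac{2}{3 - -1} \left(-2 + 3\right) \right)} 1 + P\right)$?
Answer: $- \frac{7}{12} \approx -0.58333$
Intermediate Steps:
$P = 0$ ($P = 0 \cdot 5 = 0$)
$E{\left(v \right)} = - \frac{v}{6}$ ($E{\left(v \right)} = v \frac{1}{3} + v \left(- \frac{1}{2}\right) = \frac{v}{3} - \frac{v}{2} = - \frac{v}{6}$)
$7 \left(E{\left(\frac{2}{3 - -1} \left(-2 + 3\right) \right)} 1 + P\right) = 7 \left(- \frac{\frac{2}{3 - -1} \left(-2 + 3\right)}{6} \cdot 1 + 0\right) = 7 \left(- \frac{\frac{2}{3 + 1} \cdot 1}{6} \cdot 1 + 0\right) = 7 \left(- \frac{\frac{2}{4} \cdot 1}{6} \cdot 1 + 0\right) = 7 \left(- \frac{2 \cdot \frac{1}{4} \cdot 1}{6} \cdot 1 + 0\right) = 7 \left(- \frac{\frac{1}{2} \cdot 1}{6} \cdot 1 + 0\right) = 7 \left(\left(- \frac{1}{6}\right) \frac{1}{2} \cdot 1 + 0\right) = 7 \left(\left(- \frac{1}{12}\right) 1 + 0\right) = 7 \left(- \frac{1}{12} + 0\right) = 7 \left(- \frac{1}{12}\right) = - \frac{7}{12}$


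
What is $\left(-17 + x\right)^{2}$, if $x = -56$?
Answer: $5329$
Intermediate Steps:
$\left(-17 + x\right)^{2} = \left(-17 - 56\right)^{2} = \left(-73\right)^{2} = 5329$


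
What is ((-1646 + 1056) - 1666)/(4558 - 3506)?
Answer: -564/263 ≈ -2.1445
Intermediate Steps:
((-1646 + 1056) - 1666)/(4558 - 3506) = (-590 - 1666)/1052 = -2256*1/1052 = -564/263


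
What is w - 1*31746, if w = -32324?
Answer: -64070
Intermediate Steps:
w - 1*31746 = -32324 - 1*31746 = -32324 - 31746 = -64070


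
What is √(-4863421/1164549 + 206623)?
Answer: √280211153863172694/1164549 ≈ 454.55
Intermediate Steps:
√(-4863421/1164549 + 206623) = √(240617744606/1164549) = √280211153863172694/1164549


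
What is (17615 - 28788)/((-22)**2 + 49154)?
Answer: -11173/49638 ≈ -0.22509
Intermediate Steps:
(17615 - 28788)/((-22)**2 + 49154) = -11173/(484 + 49154) = -11173/49638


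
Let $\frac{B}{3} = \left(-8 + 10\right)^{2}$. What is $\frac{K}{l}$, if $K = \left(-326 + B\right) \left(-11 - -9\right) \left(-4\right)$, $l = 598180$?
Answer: $- \frac{628}{149545} \approx -0.0041994$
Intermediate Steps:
$B = 12$ ($B = 3 \left(-8 + 10\right)^{2} = 3 \cdot 2^{2} = 3 \cdot 4 = 12$)
$K = -2512$ ($K = \left(-326 + 12\right) \left(-11 - -9\right) \left(-4\right) = - 314 \left(-11 + 9\right) \left(-4\right) = - 314 \left(\left(-2\right) \left(-4\right)\right) = \left(-314\right) 8 = -2512$)
$\frac{K}{l} = - \frac{2512}{598180} = \left(-2512\right) \frac{1}{598180} = - \frac{628}{149545}$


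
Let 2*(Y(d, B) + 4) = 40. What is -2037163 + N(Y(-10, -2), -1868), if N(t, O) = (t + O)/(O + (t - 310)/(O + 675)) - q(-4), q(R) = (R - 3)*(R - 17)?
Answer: -2269796525932/1114115 ≈ -2.0373e+6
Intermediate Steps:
Y(d, B) = 16 (Y(d, B) = -4 + (½)*40 = -4 + 20 = 16)
q(R) = (-17 + R)*(-3 + R) (q(R) = (-3 + R)*(-17 + R) = (-17 + R)*(-3 + R))
N(t, O) = -147 + (O + t)/(O + (-310 + t)/(675 + O)) (N(t, O) = (t + O)/(O + (t - 310)/(O + 675)) - (51 + (-4)² - 20*(-4)) = (O + t)/(O + (-310 + t)/(675 + O)) - (51 + 16 + 80) = (O + t)/(O + (-310 + t)/(675 + O)) - 1*147 = (O + t)/(O + (-310 + t)/(675 + O)) - 147 = -147 + (O + t)/(O + (-310 + t)/(675 + O)))
-2037163 + N(Y(-10, -2), -1868) = -2037163 + (45570 - 98550*(-1868) - 146*(-1868)² + 528*16 - 1868*16)/(-310 + 16 + (-1868)² + 675*(-1868)) = -2037163 + (45570 + 184091400 - 146*3489424 + 8448 - 29888)/(-310 + 16 + 3489424 - 1260900) = -2037163 + (45570 + 184091400 - 509455904 + 8448 - 29888)/2228230 = -2037163 + (1/2228230)*(-325340374) = -2037163 - 162670187/1114115 = -2269796525932/1114115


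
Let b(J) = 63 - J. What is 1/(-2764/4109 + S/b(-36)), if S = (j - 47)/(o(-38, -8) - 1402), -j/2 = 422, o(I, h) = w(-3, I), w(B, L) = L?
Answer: -657440/438131 ≈ -1.5006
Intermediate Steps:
o(I, h) = I
j = -844 (j = -2*422 = -844)
S = 99/160 (S = (-844 - 47)/(-38 - 1402) = -891/(-1440) = -891*(-1/1440) = 99/160 ≈ 0.61875)
1/(-2764/4109 + S/b(-36)) = 1/(-2764/4109 + 99/(160*(63 - 1*(-36)))) = 1/(-2764*1/4109 + 99/(160*(63 + 36))) = 1/(-2764/4109 + (99/160)/99) = 1/(-2764/4109 + (99/160)*(1/99)) = 1/(-2764/4109 + 1/160) = 1/(-438131/657440) = -657440/438131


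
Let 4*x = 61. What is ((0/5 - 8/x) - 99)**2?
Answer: 36857041/3721 ≈ 9905.1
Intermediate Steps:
x = 61/4 (x = (1/4)*61 = 61/4 ≈ 15.250)
((0/5 - 8/x) - 99)**2 = ((0/5 - 8/61/4) - 99)**2 = ((0*(1/5) - 8*4/61) - 99)**2 = ((0 - 32/61) - 99)**2 = (-32/61 - 99)**2 = (-6071/61)**2 = 36857041/3721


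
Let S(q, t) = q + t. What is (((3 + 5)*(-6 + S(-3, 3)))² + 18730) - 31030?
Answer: -9996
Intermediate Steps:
(((3 + 5)*(-6 + S(-3, 3)))² + 18730) - 31030 = (((3 + 5)*(-6 + (-3 + 3)))² + 18730) - 31030 = ((8*(-6 + 0))² + 18730) - 31030 = ((8*(-6))² + 18730) - 31030 = ((-48)² + 18730) - 31030 = (2304 + 18730) - 31030 = 21034 - 31030 = -9996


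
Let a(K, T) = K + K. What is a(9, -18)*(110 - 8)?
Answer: 1836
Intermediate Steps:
a(K, T) = 2*K
a(9, -18)*(110 - 8) = (2*9)*(110 - 8) = 18*102 = 1836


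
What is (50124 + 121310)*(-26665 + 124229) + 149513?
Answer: 16725936289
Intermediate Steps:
(50124 + 121310)*(-26665 + 124229) + 149513 = 171434*97564 + 149513 = 16725786776 + 149513 = 16725936289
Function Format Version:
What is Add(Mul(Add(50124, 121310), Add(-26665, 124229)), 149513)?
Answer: 16725936289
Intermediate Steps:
Add(Mul(Add(50124, 121310), Add(-26665, 124229)), 149513) = Add(Mul(171434, 97564), 149513) = Add(16725786776, 149513) = 16725936289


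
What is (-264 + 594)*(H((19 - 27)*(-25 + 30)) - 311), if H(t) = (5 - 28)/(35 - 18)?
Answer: -1752300/17 ≈ -1.0308e+5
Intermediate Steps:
H(t) = -23/17
(-264 + 594)*(H((19 - 27)*(-25 + 30)) - 311) = (-264 + 594)*(-23/17 - 311) = 330*(-5310/17) = -1752300/17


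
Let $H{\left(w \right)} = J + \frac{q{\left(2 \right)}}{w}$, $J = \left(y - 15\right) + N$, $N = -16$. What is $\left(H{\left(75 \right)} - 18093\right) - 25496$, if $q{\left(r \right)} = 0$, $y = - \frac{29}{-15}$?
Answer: $- \frac{654271}{15} \approx -43618.0$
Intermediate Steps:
$y = \frac{29}{15}$ ($y = \left(-29\right) \left(- \frac{1}{15}\right) = \frac{29}{15} \approx 1.9333$)
$J = - \frac{436}{15}$ ($J = \left(\frac{29}{15} - 15\right) - 16 = - \frac{196}{15} - 16 = - \frac{436}{15} \approx -29.067$)
$H{\left(w \right)} = - \frac{436}{15}$ ($H{\left(w \right)} = - \frac{436}{15} + \frac{0}{w} = - \frac{436}{15} + 0 = - \frac{436}{15}$)
$\left(H{\left(75 \right)} - 18093\right) - 25496 = \left(- \frac{436}{15} - 18093\right) - 25496 = - \frac{271831}{15} - 25496 = - \frac{654271}{15}$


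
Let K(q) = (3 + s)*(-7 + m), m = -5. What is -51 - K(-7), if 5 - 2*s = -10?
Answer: 75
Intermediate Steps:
s = 15/2 (s = 5/2 - 1/2*(-10) = 5/2 + 5 = 15/2 ≈ 7.5000)
K(q) = -126 (K(q) = (3 + 15/2)*(-7 - 5) = (21/2)*(-12) = -126)
-51 - K(-7) = -51 - 1*(-126) = -51 + 126 = 75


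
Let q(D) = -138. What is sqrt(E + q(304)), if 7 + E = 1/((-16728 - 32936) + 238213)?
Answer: 2*I*sqrt(1288713748649)/188549 ≈ 12.042*I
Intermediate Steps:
E = -1319842/188549 (E = -7 + 1/((-16728 - 32936) + 238213) = -7 + 1/(-49664 + 238213) = -7 + 1/188549 = -1319842/188549 ≈ -7.0000)
sqrt(E + q(304)) = sqrt(-1319842/188549 - 138) = sqrt(-27339604/188549) = 2*I*sqrt(1288713748649)/188549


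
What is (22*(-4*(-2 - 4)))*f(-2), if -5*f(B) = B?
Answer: 1056/5 ≈ 211.20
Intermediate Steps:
f(B) = -B/5
(22*(-4*(-2 - 4)))*f(-2) = (22*(-4*(-2 - 4)))*(-⅕*(-2)) = (22*(-4*(-6)))*(⅖) = (22*24)*(⅖) = 528*(⅖) = 1056/5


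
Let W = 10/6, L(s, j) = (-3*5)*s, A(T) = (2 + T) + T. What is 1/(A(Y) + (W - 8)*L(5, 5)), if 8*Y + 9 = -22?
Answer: 4/1877 ≈ 0.0021311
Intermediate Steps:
Y = -31/8 (Y = -9/8 + (⅛)*(-22) = -9/8 - 11/4 = -31/8 ≈ -3.8750)
A(T) = 2 + 2*T
L(s, j) = -15*s
W = 5/3 (W = 10*(⅙) = 5/3 ≈ 1.6667)
1/(A(Y) + (W - 8)*L(5, 5)) = 1/((2 + 2*(-31/8)) + (5/3 - 8)*(-15*5)) = 1/((2 - 31/4) - 19/3*(-75)) = 1/(-23/4 + 475) = 1/(1877/4) = 4/1877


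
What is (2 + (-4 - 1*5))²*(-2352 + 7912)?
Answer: 272440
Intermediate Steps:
(2 + (-4 - 1*5))²*(-2352 + 7912) = (2 + (-4 - 5))²*5560 = (2 - 9)²*5560 = (-7)²*5560 = 49*5560 = 272440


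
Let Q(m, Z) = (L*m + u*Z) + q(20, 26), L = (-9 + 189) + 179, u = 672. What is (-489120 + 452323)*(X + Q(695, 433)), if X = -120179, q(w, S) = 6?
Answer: -15466073476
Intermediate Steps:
L = 359 (L = 180 + 179 = 359)
Q(m, Z) = 6 + 359*m + 672*Z (Q(m, Z) = (359*m + 672*Z) + 6 = 6 + 359*m + 672*Z)
(-489120 + 452323)*(X + Q(695, 433)) = (-489120 + 452323)*(-120179 + (6 + 359*695 + 672*433)) = -36797*(-120179 + (6 + 249505 + 290976)) = -36797*(-120179 + 540487) = -36797*420308 = -15466073476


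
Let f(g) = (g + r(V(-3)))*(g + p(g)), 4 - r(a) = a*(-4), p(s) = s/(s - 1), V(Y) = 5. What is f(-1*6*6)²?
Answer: 241864704/1369 ≈ 1.7667e+5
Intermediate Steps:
p(s) = s/(-1 + s)
r(a) = 4 + 4*a (r(a) = 4 - a*(-4) = 4 - (-4)*a = 4 + 4*a)
f(g) = (24 + g)*(g + g/(-1 + g)) (f(g) = (g + (4 + 4*5))*(g + g/(-1 + g)) = (g + (4 + 20))*(g + g/(-1 + g)) = (g + 24)*(g + g/(-1 + g)) = (24 + g)*(g + g/(-1 + g)))
f(-1*6*6)² = ((-1*6*6)²*(24 - 1*6*6)/(-1 - 1*6*6))² = ((-6*6)²*(24 - 6*6)/(-1 - 6*6))² = ((-36)²*(24 - 36)/(-1 - 36))² = (1296*(-12)/(-37))² = (1296*(-1/37)*(-12))² = (15552/37)² = 241864704/1369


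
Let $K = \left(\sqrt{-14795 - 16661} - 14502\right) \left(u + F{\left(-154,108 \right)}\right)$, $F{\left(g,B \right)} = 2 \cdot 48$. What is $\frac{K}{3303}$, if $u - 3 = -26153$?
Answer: $\frac{125945036}{1101} - \frac{104216 i \sqrt{1966}}{3303} \approx 1.1439 \cdot 10^{5} - 1399.0 i$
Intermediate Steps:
$F{\left(g,B \right)} = 96$
$u = -26150$ ($u = 3 - 26153 = -26150$)
$K = 377835108 - 104216 i \sqrt{1966}$ ($K = \left(\sqrt{-14795 - 16661} - 14502\right) \left(-26150 + 96\right) = \left(\sqrt{-31456} - 14502\right) \left(-26054\right) = \left(4 i \sqrt{1966} - 14502\right) \left(-26054\right) = \left(-14502 + 4 i \sqrt{1966}\right) \left(-26054\right) = 377835108 - 104216 i \sqrt{1966} \approx 3.7784 \cdot 10^{8} - 4.6209 \cdot 10^{6} i$)
$\frac{K}{3303} = \frac{377835108 - 104216 i \sqrt{1966}}{3303} = \left(377835108 - 104216 i \sqrt{1966}\right) \frac{1}{3303} = \frac{125945036}{1101} - \frac{104216 i \sqrt{1966}}{3303}$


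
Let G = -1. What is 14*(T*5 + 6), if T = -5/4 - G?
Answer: 133/2 ≈ 66.500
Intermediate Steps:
T = -¼ (T = -5/4 - 1*(-1) = -5*¼ + 1 = -5/4 + 1 = -¼ ≈ -0.25000)
14*(T*5 + 6) = 14*(-¼*5 + 6) = 14*(-5/4 + 6) = 14*(19/4) = 133/2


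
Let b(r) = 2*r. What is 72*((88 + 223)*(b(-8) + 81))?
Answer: 1455480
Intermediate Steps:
72*((88 + 223)*(b(-8) + 81)) = 72*((88 + 223)*(2*(-8) + 81)) = 72*(311*(-16 + 81)) = 72*(311*65) = 72*20215 = 1455480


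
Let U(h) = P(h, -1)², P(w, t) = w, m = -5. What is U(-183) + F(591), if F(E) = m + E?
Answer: 34075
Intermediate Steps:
F(E) = -5 + E
U(h) = h²
U(-183) + F(591) = (-183)² + (-5 + 591) = 33489 + 586 = 34075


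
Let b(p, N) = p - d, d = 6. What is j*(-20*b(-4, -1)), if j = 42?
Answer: 8400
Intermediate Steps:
b(p, N) = -6 + p (b(p, N) = p - 1*6 = p - 6 = -6 + p)
j*(-20*b(-4, -1)) = 42*(-20*(-6 - 4)) = 42*(-20*(-10)) = 42*200 = 8400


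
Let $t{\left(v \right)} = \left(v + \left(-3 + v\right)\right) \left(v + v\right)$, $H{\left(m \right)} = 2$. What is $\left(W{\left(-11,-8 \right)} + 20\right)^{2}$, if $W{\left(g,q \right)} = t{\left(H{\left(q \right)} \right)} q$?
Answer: $144$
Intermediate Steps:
$t{\left(v \right)} = 2 v \left(-3 + 2 v\right)$ ($t{\left(v \right)} = \left(-3 + 2 v\right) 2 v = 2 v \left(-3 + 2 v\right)$)
$W{\left(g,q \right)} = 4 q$ ($W{\left(g,q \right)} = 2 \cdot 2 \left(-3 + 2 \cdot 2\right) q = 2 \cdot 2 \left(-3 + 4\right) q = 2 \cdot 2 \cdot 1 q = 4 q$)
$\left(W{\left(-11,-8 \right)} + 20\right)^{2} = \left(4 \left(-8\right) + 20\right)^{2} = \left(-32 + 20\right)^{2} = \left(-12\right)^{2} = 144$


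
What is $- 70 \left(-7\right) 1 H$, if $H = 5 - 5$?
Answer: $0$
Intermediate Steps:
$H = 0$
$- 70 \left(-7\right) 1 H = - 70 \left(-7\right) 1 \cdot 0 = - 70 \left(\left(-7\right) 0\right) = \left(-70\right) 0 = 0$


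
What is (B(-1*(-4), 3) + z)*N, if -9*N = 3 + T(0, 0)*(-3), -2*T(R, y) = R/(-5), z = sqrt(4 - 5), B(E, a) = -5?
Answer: 5/3 - I/3 ≈ 1.6667 - 0.33333*I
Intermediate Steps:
z = I (z = sqrt(-1) = I ≈ 1.0*I)
T(R, y) = R/10 (T(R, y) = -R/(2*(-5)) = -R*(-1)/(2*5) = -(-1)*R/10 = R/10)
N = -1/3 (N = -(3 + ((1/10)*0)*(-3))/9 = -(3 + 0*(-3))/9 = -(3 + 0)/9 = -1/9*3 = -1/3 ≈ -0.33333)
(B(-1*(-4), 3) + z)*N = (-5 + I)*(-1/3) = 5/3 - I/3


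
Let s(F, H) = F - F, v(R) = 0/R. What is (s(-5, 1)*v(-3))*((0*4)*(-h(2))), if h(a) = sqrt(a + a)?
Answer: 0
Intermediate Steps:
v(R) = 0
s(F, H) = 0
h(a) = sqrt(2)*sqrt(a) (h(a) = sqrt(2*a) = sqrt(2)*sqrt(a))
(s(-5, 1)*v(-3))*((0*4)*(-h(2))) = (0*0)*((0*4)*(-sqrt(2)*sqrt(2))) = 0*(0*(-1*2)) = 0*(0*(-2)) = 0*0 = 0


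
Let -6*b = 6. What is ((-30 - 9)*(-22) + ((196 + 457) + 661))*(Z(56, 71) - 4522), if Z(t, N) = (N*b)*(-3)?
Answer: -9359148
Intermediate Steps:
b = -1 (b = -⅙*6 = -1)
Z(t, N) = 3*N (Z(t, N) = (N*(-1))*(-3) = -N*(-3) = 3*N)
((-30 - 9)*(-22) + ((196 + 457) + 661))*(Z(56, 71) - 4522) = ((-30 - 9)*(-22) + ((196 + 457) + 661))*(3*71 - 4522) = (-39*(-22) + (653 + 661))*(213 - 4522) = (858 + 1314)*(-4309) = 2172*(-4309) = -9359148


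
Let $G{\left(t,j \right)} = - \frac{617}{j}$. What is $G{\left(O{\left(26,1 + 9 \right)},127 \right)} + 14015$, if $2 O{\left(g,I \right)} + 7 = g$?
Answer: $\frac{1779288}{127} \approx 14010.0$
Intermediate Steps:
$O{\left(g,I \right)} = - \frac{7}{2} + \frac{g}{2}$
$G{\left(O{\left(26,1 + 9 \right)},127 \right)} + 14015 = - \frac{617}{127} + 14015 = \frac{1779288}{127}$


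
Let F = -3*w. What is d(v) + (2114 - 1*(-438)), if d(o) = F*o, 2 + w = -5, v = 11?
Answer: 2783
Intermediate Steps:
w = -7 (w = -2 - 5 = -7)
F = 21 (F = -3*(-7) = 21)
d(o) = 21*o
d(v) + (2114 - 1*(-438)) = 21*11 + (2114 - 1*(-438)) = 231 + (2114 + 438) = 231 + 2552 = 2783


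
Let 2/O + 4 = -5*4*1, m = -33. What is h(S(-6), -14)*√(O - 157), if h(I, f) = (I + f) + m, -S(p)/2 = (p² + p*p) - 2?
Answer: -187*I*√5655/6 ≈ -2343.7*I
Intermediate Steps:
S(p) = 4 - 4*p² (S(p) = -2*((p² + p*p) - 2) = -2*((p² + p²) - 2) = -2*(2*p² - 2) = -2*(-2 + 2*p²) = 4 - 4*p²)
O = -1/12 (O = 2/(-4 - 5*4*1) = 2/(-4 - 20*1) = 2/(-4 - 20) = 2/(-24) = 2*(-1/24) = -1/12 ≈ -0.083333)
h(I, f) = -33 + I + f (h(I, f) = (I + f) - 33 = -33 + I + f)
h(S(-6), -14)*√(O - 157) = (-33 + (4 - 4*(-6)²) - 14)*√(-1/12 - 157) = (-33 + (4 - 4*36) - 14)*√(-1885/12) = (-33 + (4 - 144) - 14)*(I*√5655/6) = (-33 - 140 - 14)*(I*√5655/6) = -187*I*√5655/6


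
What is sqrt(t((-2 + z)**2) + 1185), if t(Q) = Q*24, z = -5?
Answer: sqrt(2361) ≈ 48.590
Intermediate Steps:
t(Q) = 24*Q
sqrt(t((-2 + z)**2) + 1185) = sqrt(24*(-2 - 5)**2 + 1185) = sqrt(24*(-7)**2 + 1185) = sqrt(24*49 + 1185) = sqrt(1176 + 1185) = sqrt(2361)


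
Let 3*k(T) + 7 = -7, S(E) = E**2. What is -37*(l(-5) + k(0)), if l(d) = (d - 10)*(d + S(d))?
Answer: 33818/3 ≈ 11273.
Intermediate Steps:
k(T) = -14/3 (k(T) = -7/3 + (1/3)*(-7) = -7/3 - 7/3 = -14/3)
l(d) = (-10 + d)*(d + d**2) (l(d) = (d - 10)*(d + d**2) = (-10 + d)*(d + d**2))
-37*(l(-5) + k(0)) = -37*(-5*(-10 + (-5)**2 - 9*(-5)) - 14/3) = -37*(-5*(-10 + 25 + 45) - 14/3) = -37*(-5*60 - 14/3) = -37*(-300 - 14/3) = -37*(-914/3) = 33818/3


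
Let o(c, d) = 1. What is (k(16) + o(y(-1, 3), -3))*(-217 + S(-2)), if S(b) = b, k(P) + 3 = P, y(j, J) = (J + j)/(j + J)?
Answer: -3066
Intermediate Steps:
y(j, J) = 1 (y(j, J) = (J + j)/(J + j) = 1)
k(P) = -3 + P
(k(16) + o(y(-1, 3), -3))*(-217 + S(-2)) = ((-3 + 16) + 1)*(-217 - 2) = (13 + 1)*(-219) = 14*(-219) = -3066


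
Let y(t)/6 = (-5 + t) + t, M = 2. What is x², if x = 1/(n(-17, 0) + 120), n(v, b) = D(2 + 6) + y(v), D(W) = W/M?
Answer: 1/12100 ≈ 8.2645e-5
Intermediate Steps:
D(W) = W/2
y(t) = -30 + 12*t (y(t) = 6*((-5 + t) + t) = 6*(-5 + 2*t) = -30 + 12*t)
n(v, b) = -26 + 12*v (n(v, b) = (2 + 6)/2 + (-30 + 12*v) = (½)*8 + (-30 + 12*v) = 4 + (-30 + 12*v) = -26 + 12*v)
x = -1/110 (x = 1/((-26 + 12*(-17)) + 120) = 1/((-26 - 204) + 120) = 1/(-230 + 120) = 1/(-110) = -1/110 ≈ -0.0090909)
x² = (-1/110)² = 1/12100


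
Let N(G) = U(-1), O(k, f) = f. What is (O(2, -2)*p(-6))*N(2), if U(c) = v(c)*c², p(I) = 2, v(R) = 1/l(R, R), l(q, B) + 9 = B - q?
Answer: 4/9 ≈ 0.44444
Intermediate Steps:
l(q, B) = -9 + B - q (l(q, B) = -9 + (B - q) = -9 + B - q)
v(R) = -⅑ (v(R) = 1/(-9 + R - R) = 1/(-9) = 1*(-⅑) = -⅑)
U(c) = -c²/9
N(G) = -⅑ (N(G) = -⅑*(-1)² = -⅑*1 = -⅑)
(O(2, -2)*p(-6))*N(2) = -2*2*(-⅑) = -4*(-⅑) = 4/9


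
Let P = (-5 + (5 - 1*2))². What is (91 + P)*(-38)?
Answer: -3610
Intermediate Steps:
P = 4 (P = (-5 + (5 - 2))² = (-5 + 3)² = (-2)² = 4)
(91 + P)*(-38) = (91 + 4)*(-38) = 95*(-38) = -3610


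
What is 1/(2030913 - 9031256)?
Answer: -1/7000343 ≈ -1.4285e-7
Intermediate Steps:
1/(2030913 - 9031256) = 1/(-7000343) = -1/7000343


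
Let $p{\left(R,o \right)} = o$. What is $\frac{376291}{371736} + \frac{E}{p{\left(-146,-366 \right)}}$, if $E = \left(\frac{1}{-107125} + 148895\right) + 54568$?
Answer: $- \frac{1347932436761669}{2429155359000} \approx -554.9$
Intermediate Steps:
$E = \frac{21795973874}{107125}$ ($E = \left(- \frac{1}{107125} + 148895\right) + 54568 = \frac{15950376874}{107125} + 54568 = \frac{21795973874}{107125} \approx 2.0346 \cdot 10^{5}$)
$\frac{376291}{371736} + \frac{E}{p{\left(-146,-366 \right)}} = \frac{376291}{371736} + \frac{21795973874}{107125 \left(-366\right)} = 376291 \cdot \frac{1}{371736} + \frac{21795973874}{107125} \left(- \frac{1}{366}\right) = \frac{376291}{371736} - \frac{10897986937}{19603875} = - \frac{1347932436761669}{2429155359000}$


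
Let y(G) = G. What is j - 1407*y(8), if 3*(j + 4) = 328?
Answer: -33452/3 ≈ -11151.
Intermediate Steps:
j = 316/3 (j = -4 + (⅓)*328 = -4 + 328/3 = 316/3 ≈ 105.33)
j - 1407*y(8) = 316/3 - 1407*8 = 316/3 - 11256 = -33452/3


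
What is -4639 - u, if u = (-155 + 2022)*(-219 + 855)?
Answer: -1192051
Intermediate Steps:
u = 1187412 (u = 1867*636 = 1187412)
-4639 - u = -4639 - 1*1187412 = -4639 - 1187412 = -1192051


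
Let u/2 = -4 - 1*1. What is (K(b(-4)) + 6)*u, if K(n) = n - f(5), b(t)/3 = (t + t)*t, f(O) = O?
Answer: -970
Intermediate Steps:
u = -10 (u = 2*(-4 - 1*1) = 2*(-4 - 1) = 2*(-5) = -10)
b(t) = 6*t² (b(t) = 3*((t + t)*t) = 3*((2*t)*t) = 3*(2*t²) = 6*t²)
K(n) = -5 + n (K(n) = n - 1*5 = n - 5 = -5 + n)
(K(b(-4)) + 6)*u = ((-5 + 6*(-4)²) + 6)*(-10) = ((-5 + 6*16) + 6)*(-10) = ((-5 + 96) + 6)*(-10) = (91 + 6)*(-10) = 97*(-10) = -970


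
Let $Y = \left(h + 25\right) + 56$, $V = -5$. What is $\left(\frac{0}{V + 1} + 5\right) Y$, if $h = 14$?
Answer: $475$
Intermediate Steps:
$Y = 95$ ($Y = \left(14 + 25\right) + 56 = 39 + 56 = 95$)
$\left(\frac{0}{V + 1} + 5\right) Y = \left(\frac{0}{-5 + 1} + 5\right) 95 = \left(\frac{0}{-4} + 5\right) 95 = \left(0 \left(- \frac{1}{4}\right) + 5\right) 95 = \left(0 + 5\right) 95 = 5 \cdot 95 = 475$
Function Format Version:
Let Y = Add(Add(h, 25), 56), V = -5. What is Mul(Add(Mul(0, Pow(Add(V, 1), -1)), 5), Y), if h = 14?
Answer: 475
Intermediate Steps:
Y = 95 (Y = Add(Add(14, 25), 56) = Add(39, 56) = 95)
Mul(Add(Mul(0, Pow(Add(V, 1), -1)), 5), Y) = Mul(Add(Mul(0, Pow(Add(-5, 1), -1)), 5), 95) = Mul(Add(Mul(0, Pow(-4, -1)), 5), 95) = Mul(Add(Mul(0, Rational(-1, 4)), 5), 95) = Mul(Add(0, 5), 95) = Mul(5, 95) = 475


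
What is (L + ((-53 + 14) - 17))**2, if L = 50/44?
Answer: 1456849/484 ≈ 3010.0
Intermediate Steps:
L = 25/22 (L = 50*(1/44) = 25/22 ≈ 1.1364)
(L + ((-53 + 14) - 17))**2 = (25/22 + ((-53 + 14) - 17))**2 = (25/22 + (-39 - 17))**2 = (25/22 - 56)**2 = (-1207/22)**2 = 1456849/484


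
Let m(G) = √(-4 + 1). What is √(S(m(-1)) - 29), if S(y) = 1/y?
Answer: √(-261 - 3*I*√3)/3 ≈ 0.053603 - 5.3854*I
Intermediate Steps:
m(G) = I*√3 (m(G) = √(-3) = I*√3)
√(S(m(-1)) - 29) = √(1/(I*√3) - 29) = √(-I*√3/3 - 29) = √(-29 - I*√3/3)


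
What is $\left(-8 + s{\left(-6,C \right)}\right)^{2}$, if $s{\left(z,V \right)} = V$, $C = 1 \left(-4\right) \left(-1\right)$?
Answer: $16$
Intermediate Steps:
$C = 4$ ($C = \left(-4\right) \left(-1\right) = 4$)
$\left(-8 + s{\left(-6,C \right)}\right)^{2} = \left(-8 + 4\right)^{2} = \left(-4\right)^{2} = 16$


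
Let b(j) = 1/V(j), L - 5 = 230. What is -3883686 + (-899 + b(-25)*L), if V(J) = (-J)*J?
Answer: -485573172/125 ≈ -3.8846e+6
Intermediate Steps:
V(J) = -J²
L = 235 (L = 5 + 230 = 235)
b(j) = -1/j² (b(j) = 1/(-j²) = -1/j²)
-3883686 + (-899 + b(-25)*L) = -3883686 + (-899 - 1/(-25)²*235) = -3883686 + (-899 - 1*1/625*235) = -3883686 + (-899 - 1/625*235) = -3883686 + (-899 - 47/125) = -3883686 - 112422/125 = -485573172/125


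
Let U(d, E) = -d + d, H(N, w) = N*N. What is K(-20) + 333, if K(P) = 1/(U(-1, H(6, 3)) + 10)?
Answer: 3331/10 ≈ 333.10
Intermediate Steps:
H(N, w) = N**2
U(d, E) = 0
K(P) = 1/10 (K(P) = 1/(0 + 10) = 1/10)
K(-20) + 333 = 1/10 + 333 = 3331/10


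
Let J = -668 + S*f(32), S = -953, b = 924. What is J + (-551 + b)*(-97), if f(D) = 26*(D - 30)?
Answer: -86405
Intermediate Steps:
f(D) = -780 + 26*D (f(D) = 26*(-30 + D) = -780 + 26*D)
J = -50224 (J = -668 - 953*(-780 + 26*32) = -668 - 953*(-780 + 832) = -668 - 953*52 = -668 - 49556 = -50224)
J + (-551 + b)*(-97) = -50224 + (-551 + 924)*(-97) = -50224 + 373*(-97) = -50224 - 36181 = -86405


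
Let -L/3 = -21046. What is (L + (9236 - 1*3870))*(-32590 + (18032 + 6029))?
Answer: -584270616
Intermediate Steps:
L = 63138 (L = -3*(-21046) = 63138)
(L + (9236 - 1*3870))*(-32590 + (18032 + 6029)) = (63138 + (9236 - 1*3870))*(-32590 + (18032 + 6029)) = (63138 + (9236 - 3870))*(-32590 + 24061) = (63138 + 5366)*(-8529) = 68504*(-8529) = -584270616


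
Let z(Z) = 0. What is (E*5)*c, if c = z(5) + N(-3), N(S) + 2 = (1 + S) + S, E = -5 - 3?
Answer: 280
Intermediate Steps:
E = -8
N(S) = -1 + 2*S (N(S) = -2 + ((1 + S) + S) = -2 + (1 + 2*S) = -1 + 2*S)
c = -7 (c = 0 + (-1 + 2*(-3)) = 0 + (-1 - 6) = 0 - 7 = -7)
(E*5)*c = -8*5*(-7) = -40*(-7) = 280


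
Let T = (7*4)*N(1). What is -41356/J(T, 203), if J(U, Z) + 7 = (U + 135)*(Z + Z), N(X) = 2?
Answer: -5908/11077 ≈ -0.53336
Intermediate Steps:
T = 56 (T = (7*4)*2 = 28*2 = 56)
J(U, Z) = -7 + 2*Z*(135 + U) (J(U, Z) = -7 + (U + 135)*(Z + Z) = -7 + (135 + U)*(2*Z) = -7 + 2*Z*(135 + U))
-41356/J(T, 203) = -41356/(-7 + 270*203 + 2*56*203) = -41356/(-7 + 54810 + 22736) = -41356/77539 = -41356*1/77539 = -5908/11077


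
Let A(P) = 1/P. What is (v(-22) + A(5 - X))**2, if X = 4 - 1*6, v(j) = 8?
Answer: 3249/49 ≈ 66.306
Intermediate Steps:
X = -2 (X = 4 - 6 = -2)
(v(-22) + A(5 - X))**2 = (8 + 1/(5 - 1*(-2)))**2 = (8 + 1/(5 + 2))**2 = (8 + 1/7)**2 = (57/7)**2 = 3249/49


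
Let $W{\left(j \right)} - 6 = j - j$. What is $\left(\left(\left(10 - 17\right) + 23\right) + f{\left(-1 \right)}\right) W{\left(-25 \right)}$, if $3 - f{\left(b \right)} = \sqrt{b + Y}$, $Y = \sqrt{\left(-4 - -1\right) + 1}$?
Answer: $114 - 6 \sqrt{-1 + i \sqrt{2}} \approx 110.37 - 7.0126 i$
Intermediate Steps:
$Y = i \sqrt{2}$ ($Y = \sqrt{\left(-4 + 1\right) + 1} = \sqrt{-3 + 1} = \sqrt{-2} = i \sqrt{2} \approx 1.4142 i$)
$W{\left(j \right)} = 6$ ($W{\left(j \right)} = 6 + \left(j - j\right) = 6 + 0 = 6$)
$f{\left(b \right)} = 3 - \sqrt{b + i \sqrt{2}}$
$\left(\left(\left(10 - 17\right) + 23\right) + f{\left(-1 \right)}\right) W{\left(-25 \right)} = \left(\left(\left(10 - 17\right) + 23\right) + \left(3 - \sqrt{-1 + i \sqrt{2}}\right)\right) 6 = \left(\left(-7 + 23\right) + \left(3 - \sqrt{-1 + i \sqrt{2}}\right)\right) 6 = \left(16 + \left(3 - \sqrt{-1 + i \sqrt{2}}\right)\right) 6 = \left(19 - \sqrt{-1 + i \sqrt{2}}\right) 6 = 114 - 6 \sqrt{-1 + i \sqrt{2}}$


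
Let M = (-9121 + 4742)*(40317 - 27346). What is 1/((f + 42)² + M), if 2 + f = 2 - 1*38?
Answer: -1/56799993 ≈ -1.7606e-8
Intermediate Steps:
f = -38 (f = -2 + (2 - 1*38) = -2 + (2 - 38) = -2 - 36 = -38)
M = -56800009 (M = -4379*12971 = -56800009)
1/((f + 42)² + M) = 1/((-38 + 42)² - 56800009) = 1/(4² - 56800009) = 1/(16 - 56800009) = 1/(-56799993) = -1/56799993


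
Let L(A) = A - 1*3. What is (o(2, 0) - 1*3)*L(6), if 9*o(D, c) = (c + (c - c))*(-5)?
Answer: -9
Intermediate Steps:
o(D, c) = -5*c/9 (o(D, c) = ((c + (c - c))*(-5))/9 = ((c + 0)*(-5))/9 = (c*(-5))/9 = (-5*c)/9 = -5*c/9)
L(A) = -3 + A (L(A) = A - 3 = -3 + A)
(o(2, 0) - 1*3)*L(6) = (-5/9*0 - 1*3)*(-3 + 6) = (0 - 3)*3 = -3*3 = -9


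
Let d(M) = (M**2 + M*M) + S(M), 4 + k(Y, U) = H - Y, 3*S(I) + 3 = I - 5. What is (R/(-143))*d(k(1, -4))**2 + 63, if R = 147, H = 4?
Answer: 8862/143 ≈ 61.972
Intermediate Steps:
S(I) = -8/3 + I/3 (S(I) = -1 + (I - 5)/3 = -1 + (-5 + I)/3 = -1 + (-5/3 + I/3) = -8/3 + I/3)
k(Y, U) = -Y (k(Y, U) = -4 + (4 - Y) = -Y)
d(M) = -8/3 + 2*M**2 + M/3 (d(M) = (M**2 + M*M) + (-8/3 + M/3) = (M**2 + M**2) + (-8/3 + M/3) = 2*M**2 + (-8/3 + M/3) = -8/3 + 2*M**2 + M/3)
(R/(-143))*d(k(1, -4))**2 + 63 = (147/(-143))*(-8/3 + 2*(-1*1)**2 + (-1*1)/3)**2 + 63 = (147*(-1/143))*(-8/3 + 2*(-1)**2 + (1/3)*(-1))**2 + 63 = -147*(-8/3 + 2*1 - 1/3)**2/143 + 63 = -147*(-8/3 + 2 - 1/3)**2/143 + 63 = -147/143*(-1)**2 + 63 = -147/143*1 + 63 = -147/143 + 63 = 8862/143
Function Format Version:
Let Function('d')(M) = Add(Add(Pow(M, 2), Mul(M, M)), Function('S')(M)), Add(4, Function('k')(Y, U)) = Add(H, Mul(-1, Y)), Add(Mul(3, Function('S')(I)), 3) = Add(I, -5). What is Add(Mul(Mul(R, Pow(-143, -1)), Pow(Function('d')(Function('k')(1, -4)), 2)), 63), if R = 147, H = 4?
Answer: Rational(8862, 143) ≈ 61.972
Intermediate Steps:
Function('S')(I) = Add(Rational(-8, 3), Mul(Rational(1, 3), I)) (Function('S')(I) = Add(-1, Mul(Rational(1, 3), Add(I, -5))) = Add(-1, Mul(Rational(1, 3), Add(-5, I))) = Add(-1, Add(Rational(-5, 3), Mul(Rational(1, 3), I))) = Add(Rational(-8, 3), Mul(Rational(1, 3), I)))
Function('k')(Y, U) = Mul(-1, Y) (Function('k')(Y, U) = Add(-4, Add(4, Mul(-1, Y))) = Mul(-1, Y))
Function('d')(M) = Add(Rational(-8, 3), Mul(2, Pow(M, 2)), Mul(Rational(1, 3), M)) (Function('d')(M) = Add(Add(Pow(M, 2), Mul(M, M)), Add(Rational(-8, 3), Mul(Rational(1, 3), M))) = Add(Add(Pow(M, 2), Pow(M, 2)), Add(Rational(-8, 3), Mul(Rational(1, 3), M))) = Add(Mul(2, Pow(M, 2)), Add(Rational(-8, 3), Mul(Rational(1, 3), M))) = Add(Rational(-8, 3), Mul(2, Pow(M, 2)), Mul(Rational(1, 3), M)))
Add(Mul(Mul(R, Pow(-143, -1)), Pow(Function('d')(Function('k')(1, -4)), 2)), 63) = Add(Mul(Mul(147, Pow(-143, -1)), Pow(Add(Rational(-8, 3), Mul(2, Pow(Mul(-1, 1), 2)), Mul(Rational(1, 3), Mul(-1, 1))), 2)), 63) = Add(Mul(Mul(147, Rational(-1, 143)), Pow(Add(Rational(-8, 3), Mul(2, Pow(-1, 2)), Mul(Rational(1, 3), -1)), 2)), 63) = Add(Mul(Rational(-147, 143), Pow(Add(Rational(-8, 3), Mul(2, 1), Rational(-1, 3)), 2)), 63) = Add(Mul(Rational(-147, 143), Pow(Add(Rational(-8, 3), 2, Rational(-1, 3)), 2)), 63) = Add(Mul(Rational(-147, 143), Pow(-1, 2)), 63) = Add(Mul(Rational(-147, 143), 1), 63) = Add(Rational(-147, 143), 63) = Rational(8862, 143)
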